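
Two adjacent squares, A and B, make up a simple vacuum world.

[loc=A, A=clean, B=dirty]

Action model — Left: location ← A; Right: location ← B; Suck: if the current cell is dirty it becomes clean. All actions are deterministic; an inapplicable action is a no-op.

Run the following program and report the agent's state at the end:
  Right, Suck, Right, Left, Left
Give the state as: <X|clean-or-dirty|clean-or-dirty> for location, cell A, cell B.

[1] after Right: <B|clean|dirty>
[2] after Suck: <B|clean|clean>
[3] after Right: <B|clean|clean>
[4] after Left: <A|clean|clean>
[5] after Left: <A|clean|clean>

<A|clean|clean>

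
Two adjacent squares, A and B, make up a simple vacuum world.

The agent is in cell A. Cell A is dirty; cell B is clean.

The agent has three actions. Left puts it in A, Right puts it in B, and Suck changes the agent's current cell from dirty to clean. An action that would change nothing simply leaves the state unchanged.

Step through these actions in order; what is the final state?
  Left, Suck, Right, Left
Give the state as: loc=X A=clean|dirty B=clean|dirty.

1) do Left; now loc=A A=dirty B=clean
2) do Suck; now loc=A A=clean B=clean
3) do Right; now loc=B A=clean B=clean
4) do Left; now loc=A A=clean B=clean

loc=A A=clean B=clean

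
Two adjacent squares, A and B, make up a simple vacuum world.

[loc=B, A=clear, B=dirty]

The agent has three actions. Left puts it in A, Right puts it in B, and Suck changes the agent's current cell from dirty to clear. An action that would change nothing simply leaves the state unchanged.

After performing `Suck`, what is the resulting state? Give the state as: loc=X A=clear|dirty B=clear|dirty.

start: loc=B A=clear B=dirty
[1] after Suck: loc=B A=clear B=clear

loc=B A=clear B=clear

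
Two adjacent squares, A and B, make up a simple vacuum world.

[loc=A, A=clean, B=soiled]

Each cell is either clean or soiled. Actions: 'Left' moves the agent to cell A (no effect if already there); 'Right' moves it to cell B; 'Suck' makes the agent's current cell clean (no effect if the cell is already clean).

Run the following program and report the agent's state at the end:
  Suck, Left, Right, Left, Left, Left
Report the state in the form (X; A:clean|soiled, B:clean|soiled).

1) do Suck; now (A; A:clean, B:soiled)
2) do Left; now (A; A:clean, B:soiled)
3) do Right; now (B; A:clean, B:soiled)
4) do Left; now (A; A:clean, B:soiled)
5) do Left; now (A; A:clean, B:soiled)
6) do Left; now (A; A:clean, B:soiled)

(A; A:clean, B:soiled)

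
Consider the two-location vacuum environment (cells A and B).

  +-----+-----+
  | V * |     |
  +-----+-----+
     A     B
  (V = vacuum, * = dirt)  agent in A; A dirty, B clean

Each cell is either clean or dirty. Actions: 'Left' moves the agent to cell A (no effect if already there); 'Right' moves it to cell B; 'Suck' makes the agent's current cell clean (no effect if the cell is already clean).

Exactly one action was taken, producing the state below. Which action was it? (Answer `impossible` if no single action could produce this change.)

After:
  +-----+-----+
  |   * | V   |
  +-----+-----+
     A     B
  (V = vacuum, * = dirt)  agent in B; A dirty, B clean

try  Left: in A — A dirty, B clean
try Right: in B — A dirty, B clean  ← match
try  Suck: in A — A clean, B clean

Right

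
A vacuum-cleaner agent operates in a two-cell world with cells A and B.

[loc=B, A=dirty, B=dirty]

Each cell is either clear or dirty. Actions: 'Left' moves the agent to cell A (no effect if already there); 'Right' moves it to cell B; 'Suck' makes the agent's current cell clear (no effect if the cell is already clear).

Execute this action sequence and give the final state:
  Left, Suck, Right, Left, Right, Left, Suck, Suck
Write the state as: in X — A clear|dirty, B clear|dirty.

1. Left → in A — A dirty, B dirty
2. Suck → in A — A clear, B dirty
3. Right → in B — A clear, B dirty
4. Left → in A — A clear, B dirty
5. Right → in B — A clear, B dirty
6. Left → in A — A clear, B dirty
7. Suck → in A — A clear, B dirty
8. Suck → in A — A clear, B dirty

in A — A clear, B dirty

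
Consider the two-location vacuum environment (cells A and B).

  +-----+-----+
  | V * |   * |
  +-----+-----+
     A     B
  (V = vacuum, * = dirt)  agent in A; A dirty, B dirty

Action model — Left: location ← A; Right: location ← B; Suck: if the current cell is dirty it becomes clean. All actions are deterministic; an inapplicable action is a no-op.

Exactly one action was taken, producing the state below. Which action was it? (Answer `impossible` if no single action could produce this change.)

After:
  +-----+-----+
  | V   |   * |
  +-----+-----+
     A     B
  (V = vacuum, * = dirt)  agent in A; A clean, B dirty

try  Left: <A|dirty|dirty>
try Right: <B|dirty|dirty>
try  Suck: <A|clean|dirty>  ← match

Suck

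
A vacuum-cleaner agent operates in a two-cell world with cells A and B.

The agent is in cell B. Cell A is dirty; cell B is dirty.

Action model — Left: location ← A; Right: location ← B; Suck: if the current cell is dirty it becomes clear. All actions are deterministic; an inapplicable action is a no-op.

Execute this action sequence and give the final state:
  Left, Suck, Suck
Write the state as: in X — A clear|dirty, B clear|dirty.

t=1 Left ⇒ in A — A dirty, B dirty
t=2 Suck ⇒ in A — A clear, B dirty
t=3 Suck ⇒ in A — A clear, B dirty

in A — A clear, B dirty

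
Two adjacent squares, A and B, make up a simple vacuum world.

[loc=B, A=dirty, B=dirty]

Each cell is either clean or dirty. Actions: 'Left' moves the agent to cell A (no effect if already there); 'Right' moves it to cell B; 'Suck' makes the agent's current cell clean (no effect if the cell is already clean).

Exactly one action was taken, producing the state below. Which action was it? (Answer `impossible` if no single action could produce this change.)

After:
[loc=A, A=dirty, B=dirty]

Left

try  Left: (A; A:dirty, B:dirty)  ← match
try Right: (B; A:dirty, B:dirty)
try  Suck: (B; A:dirty, B:clean)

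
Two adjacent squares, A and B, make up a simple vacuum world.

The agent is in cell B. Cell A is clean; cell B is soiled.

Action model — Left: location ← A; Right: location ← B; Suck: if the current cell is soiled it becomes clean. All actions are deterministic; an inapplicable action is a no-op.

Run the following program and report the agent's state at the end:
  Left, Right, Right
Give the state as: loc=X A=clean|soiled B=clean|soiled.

1) do Left; now loc=A A=clean B=soiled
2) do Right; now loc=B A=clean B=soiled
3) do Right; now loc=B A=clean B=soiled

loc=B A=clean B=soiled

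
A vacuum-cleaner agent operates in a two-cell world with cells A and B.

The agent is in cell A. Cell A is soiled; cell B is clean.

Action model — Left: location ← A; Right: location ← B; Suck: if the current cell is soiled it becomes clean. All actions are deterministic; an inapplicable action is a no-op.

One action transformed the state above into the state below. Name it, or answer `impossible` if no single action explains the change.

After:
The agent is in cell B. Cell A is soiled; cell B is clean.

Right

try  Left: in A — A soiled, B clean
try Right: in B — A soiled, B clean  ← match
try  Suck: in A — A clean, B clean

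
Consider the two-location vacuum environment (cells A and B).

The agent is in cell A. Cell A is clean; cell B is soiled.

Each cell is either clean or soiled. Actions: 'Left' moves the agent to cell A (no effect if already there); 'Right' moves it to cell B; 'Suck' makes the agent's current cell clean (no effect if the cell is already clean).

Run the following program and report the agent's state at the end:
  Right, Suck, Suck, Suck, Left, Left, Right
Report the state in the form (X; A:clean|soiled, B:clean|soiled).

step 1/7 (Right): (B; A:clean, B:soiled)
step 2/7 (Suck): (B; A:clean, B:clean)
step 3/7 (Suck): (B; A:clean, B:clean)
step 4/7 (Suck): (B; A:clean, B:clean)
step 5/7 (Left): (A; A:clean, B:clean)
step 6/7 (Left): (A; A:clean, B:clean)
step 7/7 (Right): (B; A:clean, B:clean)

(B; A:clean, B:clean)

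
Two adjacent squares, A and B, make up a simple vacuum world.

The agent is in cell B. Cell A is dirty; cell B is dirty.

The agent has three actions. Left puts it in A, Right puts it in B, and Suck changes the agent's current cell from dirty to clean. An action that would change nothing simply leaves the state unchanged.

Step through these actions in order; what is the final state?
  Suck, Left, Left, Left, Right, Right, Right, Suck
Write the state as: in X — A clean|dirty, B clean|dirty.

Suck (#1): in B — A dirty, B clean
Left (#2): in A — A dirty, B clean
Left (#3): in A — A dirty, B clean
Left (#4): in A — A dirty, B clean
Right (#5): in B — A dirty, B clean
Right (#6): in B — A dirty, B clean
Right (#7): in B — A dirty, B clean
Suck (#8): in B — A dirty, B clean

in B — A dirty, B clean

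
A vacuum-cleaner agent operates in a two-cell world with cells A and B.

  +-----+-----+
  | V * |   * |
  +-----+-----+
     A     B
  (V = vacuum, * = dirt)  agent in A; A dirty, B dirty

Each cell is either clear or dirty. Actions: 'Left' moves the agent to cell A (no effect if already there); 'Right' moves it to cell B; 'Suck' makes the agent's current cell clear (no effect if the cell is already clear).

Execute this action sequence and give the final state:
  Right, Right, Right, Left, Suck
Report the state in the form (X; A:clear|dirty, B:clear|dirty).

(A; A:clear, B:dirty)

1) do Right; now (B; A:dirty, B:dirty)
2) do Right; now (B; A:dirty, B:dirty)
3) do Right; now (B; A:dirty, B:dirty)
4) do Left; now (A; A:dirty, B:dirty)
5) do Suck; now (A; A:clear, B:dirty)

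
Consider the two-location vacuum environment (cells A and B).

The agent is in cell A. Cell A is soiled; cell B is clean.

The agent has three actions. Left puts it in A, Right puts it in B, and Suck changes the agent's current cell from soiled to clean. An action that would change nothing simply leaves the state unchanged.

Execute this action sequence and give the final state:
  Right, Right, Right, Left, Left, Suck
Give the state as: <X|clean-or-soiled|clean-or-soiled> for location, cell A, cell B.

<A|clean|clean>

t=1 Right ⇒ <B|soiled|clean>
t=2 Right ⇒ <B|soiled|clean>
t=3 Right ⇒ <B|soiled|clean>
t=4 Left ⇒ <A|soiled|clean>
t=5 Left ⇒ <A|soiled|clean>
t=6 Suck ⇒ <A|clean|clean>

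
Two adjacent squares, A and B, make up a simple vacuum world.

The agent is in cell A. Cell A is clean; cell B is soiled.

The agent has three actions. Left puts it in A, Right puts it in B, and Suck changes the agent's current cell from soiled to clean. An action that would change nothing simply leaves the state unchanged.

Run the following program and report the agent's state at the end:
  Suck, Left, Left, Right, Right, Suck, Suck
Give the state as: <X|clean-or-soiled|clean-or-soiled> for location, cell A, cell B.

<B|clean|clean>

[1] after Suck: <A|clean|soiled>
[2] after Left: <A|clean|soiled>
[3] after Left: <A|clean|soiled>
[4] after Right: <B|clean|soiled>
[5] after Right: <B|clean|soiled>
[6] after Suck: <B|clean|clean>
[7] after Suck: <B|clean|clean>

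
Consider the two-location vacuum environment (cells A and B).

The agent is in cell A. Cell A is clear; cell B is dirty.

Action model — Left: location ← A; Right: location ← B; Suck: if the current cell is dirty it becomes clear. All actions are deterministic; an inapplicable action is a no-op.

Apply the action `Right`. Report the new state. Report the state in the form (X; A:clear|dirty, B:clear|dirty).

(B; A:clear, B:dirty)

start: (A; A:clear, B:dirty)
1. Right → (B; A:clear, B:dirty)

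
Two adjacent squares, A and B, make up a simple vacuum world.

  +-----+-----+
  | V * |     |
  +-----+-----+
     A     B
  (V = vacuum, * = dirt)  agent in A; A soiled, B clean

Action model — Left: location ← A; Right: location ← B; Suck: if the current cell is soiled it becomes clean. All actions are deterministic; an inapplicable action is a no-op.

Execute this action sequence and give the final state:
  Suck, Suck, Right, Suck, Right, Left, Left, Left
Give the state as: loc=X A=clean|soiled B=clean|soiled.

loc=A A=clean B=clean

step 1/8 (Suck): loc=A A=clean B=clean
step 2/8 (Suck): loc=A A=clean B=clean
step 3/8 (Right): loc=B A=clean B=clean
step 4/8 (Suck): loc=B A=clean B=clean
step 5/8 (Right): loc=B A=clean B=clean
step 6/8 (Left): loc=A A=clean B=clean
step 7/8 (Left): loc=A A=clean B=clean
step 8/8 (Left): loc=A A=clean B=clean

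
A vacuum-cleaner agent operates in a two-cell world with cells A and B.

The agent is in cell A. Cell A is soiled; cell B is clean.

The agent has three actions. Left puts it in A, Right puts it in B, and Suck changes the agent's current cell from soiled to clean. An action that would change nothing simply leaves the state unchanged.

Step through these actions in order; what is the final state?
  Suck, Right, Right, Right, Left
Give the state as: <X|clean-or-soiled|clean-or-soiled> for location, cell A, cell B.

1) do Suck; now <A|clean|clean>
2) do Right; now <B|clean|clean>
3) do Right; now <B|clean|clean>
4) do Right; now <B|clean|clean>
5) do Left; now <A|clean|clean>

<A|clean|clean>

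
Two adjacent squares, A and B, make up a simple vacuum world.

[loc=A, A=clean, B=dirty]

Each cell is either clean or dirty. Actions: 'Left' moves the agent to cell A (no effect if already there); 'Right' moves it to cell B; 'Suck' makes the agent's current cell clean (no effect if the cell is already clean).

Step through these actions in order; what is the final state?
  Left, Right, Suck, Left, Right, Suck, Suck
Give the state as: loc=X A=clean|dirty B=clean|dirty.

Left (#1): loc=A A=clean B=dirty
Right (#2): loc=B A=clean B=dirty
Suck (#3): loc=B A=clean B=clean
Left (#4): loc=A A=clean B=clean
Right (#5): loc=B A=clean B=clean
Suck (#6): loc=B A=clean B=clean
Suck (#7): loc=B A=clean B=clean

loc=B A=clean B=clean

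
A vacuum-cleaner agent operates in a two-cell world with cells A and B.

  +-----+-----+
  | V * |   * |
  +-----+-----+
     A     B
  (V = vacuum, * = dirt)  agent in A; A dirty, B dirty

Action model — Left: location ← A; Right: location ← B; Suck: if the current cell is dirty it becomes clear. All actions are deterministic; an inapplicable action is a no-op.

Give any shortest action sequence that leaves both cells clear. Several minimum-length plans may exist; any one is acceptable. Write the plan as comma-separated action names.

Suck (#1): (A; A:clear, B:dirty)
Right (#2): (B; A:clear, B:dirty)
Suck (#3): (B; A:clear, B:clear)
min 3: Suck A + move + Suck B

Suck, Right, Suck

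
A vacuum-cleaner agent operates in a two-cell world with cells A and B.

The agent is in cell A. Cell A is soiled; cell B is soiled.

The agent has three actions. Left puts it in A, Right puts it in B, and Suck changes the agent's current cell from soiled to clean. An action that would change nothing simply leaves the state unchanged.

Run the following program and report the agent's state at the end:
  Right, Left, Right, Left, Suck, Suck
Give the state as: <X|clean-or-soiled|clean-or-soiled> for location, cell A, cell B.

<A|clean|soiled>

step 1/6 (Right): <B|soiled|soiled>
step 2/6 (Left): <A|soiled|soiled>
step 3/6 (Right): <B|soiled|soiled>
step 4/6 (Left): <A|soiled|soiled>
step 5/6 (Suck): <A|clean|soiled>
step 6/6 (Suck): <A|clean|soiled>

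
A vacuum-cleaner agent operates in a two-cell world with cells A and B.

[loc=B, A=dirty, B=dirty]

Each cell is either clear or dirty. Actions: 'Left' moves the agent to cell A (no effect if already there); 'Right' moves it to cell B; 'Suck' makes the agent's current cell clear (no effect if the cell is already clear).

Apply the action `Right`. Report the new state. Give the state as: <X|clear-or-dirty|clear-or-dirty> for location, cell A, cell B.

<B|dirty|dirty>

start: <B|dirty|dirty>
[1] after Right: <B|dirty|dirty>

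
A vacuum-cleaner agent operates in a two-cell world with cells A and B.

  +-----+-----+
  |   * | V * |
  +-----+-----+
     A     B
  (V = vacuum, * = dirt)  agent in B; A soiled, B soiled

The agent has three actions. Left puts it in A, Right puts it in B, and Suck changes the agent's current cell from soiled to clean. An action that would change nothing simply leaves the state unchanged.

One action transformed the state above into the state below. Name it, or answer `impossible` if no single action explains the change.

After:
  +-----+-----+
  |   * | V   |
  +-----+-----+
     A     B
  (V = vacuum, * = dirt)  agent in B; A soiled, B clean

Suck

try  Left: in A — A soiled, B soiled
try Right: in B — A soiled, B soiled
try  Suck: in B — A soiled, B clean  ← match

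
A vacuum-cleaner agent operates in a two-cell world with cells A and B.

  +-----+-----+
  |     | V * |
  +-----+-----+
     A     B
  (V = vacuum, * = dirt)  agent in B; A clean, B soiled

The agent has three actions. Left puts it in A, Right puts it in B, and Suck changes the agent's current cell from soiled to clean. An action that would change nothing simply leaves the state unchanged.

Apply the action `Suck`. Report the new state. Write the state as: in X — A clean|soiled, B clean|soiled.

in B — A clean, B clean

start: in B — A clean, B soiled
t=1 Suck ⇒ in B — A clean, B clean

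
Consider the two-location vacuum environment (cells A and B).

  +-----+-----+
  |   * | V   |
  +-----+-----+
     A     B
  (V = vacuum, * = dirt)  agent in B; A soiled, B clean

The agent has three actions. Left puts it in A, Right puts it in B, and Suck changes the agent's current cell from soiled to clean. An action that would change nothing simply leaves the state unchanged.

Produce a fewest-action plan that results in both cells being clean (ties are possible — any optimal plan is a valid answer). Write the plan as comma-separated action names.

step 1/2 (Left): (A; A:soiled, B:clean)
step 2/2 (Suck): (A; A:clean, B:clean)
min 2: go A then Suck

Left, Suck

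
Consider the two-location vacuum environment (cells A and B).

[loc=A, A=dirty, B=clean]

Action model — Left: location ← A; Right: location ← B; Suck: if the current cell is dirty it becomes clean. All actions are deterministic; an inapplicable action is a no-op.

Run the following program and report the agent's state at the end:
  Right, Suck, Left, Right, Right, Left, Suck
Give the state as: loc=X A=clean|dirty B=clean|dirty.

t=1 Right ⇒ loc=B A=dirty B=clean
t=2 Suck ⇒ loc=B A=dirty B=clean
t=3 Left ⇒ loc=A A=dirty B=clean
t=4 Right ⇒ loc=B A=dirty B=clean
t=5 Right ⇒ loc=B A=dirty B=clean
t=6 Left ⇒ loc=A A=dirty B=clean
t=7 Suck ⇒ loc=A A=clean B=clean

loc=A A=clean B=clean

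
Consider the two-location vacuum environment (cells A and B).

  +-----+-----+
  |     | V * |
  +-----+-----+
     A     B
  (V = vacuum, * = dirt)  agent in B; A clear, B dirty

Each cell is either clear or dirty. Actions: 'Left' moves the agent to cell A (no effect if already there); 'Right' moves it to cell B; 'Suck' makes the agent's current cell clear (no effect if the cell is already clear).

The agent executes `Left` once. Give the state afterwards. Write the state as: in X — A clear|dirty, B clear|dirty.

start: in B — A clear, B dirty
[1] after Left: in A — A clear, B dirty

in A — A clear, B dirty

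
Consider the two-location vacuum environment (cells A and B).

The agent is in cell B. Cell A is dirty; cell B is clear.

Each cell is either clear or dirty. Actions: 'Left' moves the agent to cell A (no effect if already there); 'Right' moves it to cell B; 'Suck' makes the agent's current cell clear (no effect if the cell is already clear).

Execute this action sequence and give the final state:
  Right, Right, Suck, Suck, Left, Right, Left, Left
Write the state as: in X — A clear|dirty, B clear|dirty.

step 1/8 (Right): in B — A dirty, B clear
step 2/8 (Right): in B — A dirty, B clear
step 3/8 (Suck): in B — A dirty, B clear
step 4/8 (Suck): in B — A dirty, B clear
step 5/8 (Left): in A — A dirty, B clear
step 6/8 (Right): in B — A dirty, B clear
step 7/8 (Left): in A — A dirty, B clear
step 8/8 (Left): in A — A dirty, B clear

in A — A dirty, B clear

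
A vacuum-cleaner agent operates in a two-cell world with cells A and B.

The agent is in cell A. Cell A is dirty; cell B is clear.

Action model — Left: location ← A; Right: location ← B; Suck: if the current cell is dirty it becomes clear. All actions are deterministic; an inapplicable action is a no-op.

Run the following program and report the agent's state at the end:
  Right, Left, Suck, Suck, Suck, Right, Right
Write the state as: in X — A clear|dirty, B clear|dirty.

1. Right → in B — A dirty, B clear
2. Left → in A — A dirty, B clear
3. Suck → in A — A clear, B clear
4. Suck → in A — A clear, B clear
5. Suck → in A — A clear, B clear
6. Right → in B — A clear, B clear
7. Right → in B — A clear, B clear

in B — A clear, B clear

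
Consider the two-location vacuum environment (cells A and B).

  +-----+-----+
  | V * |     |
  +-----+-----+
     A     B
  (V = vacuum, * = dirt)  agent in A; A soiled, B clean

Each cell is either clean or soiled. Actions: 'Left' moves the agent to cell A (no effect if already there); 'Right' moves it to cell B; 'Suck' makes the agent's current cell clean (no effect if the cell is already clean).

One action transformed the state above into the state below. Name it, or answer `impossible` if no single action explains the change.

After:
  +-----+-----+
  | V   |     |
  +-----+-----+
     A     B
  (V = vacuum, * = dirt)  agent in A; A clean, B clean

Suck

try  Left: <A|soiled|clean>
try Right: <B|soiled|clean>
try  Suck: <A|clean|clean>  ← match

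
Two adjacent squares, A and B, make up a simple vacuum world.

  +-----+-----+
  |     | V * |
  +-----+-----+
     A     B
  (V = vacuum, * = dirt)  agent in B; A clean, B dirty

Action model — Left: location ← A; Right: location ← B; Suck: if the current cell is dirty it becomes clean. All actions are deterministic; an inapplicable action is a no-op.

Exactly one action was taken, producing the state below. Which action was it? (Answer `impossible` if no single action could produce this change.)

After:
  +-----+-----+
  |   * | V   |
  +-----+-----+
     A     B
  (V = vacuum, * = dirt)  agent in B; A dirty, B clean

impossible

try  Left: loc=A A=clean B=dirty
try Right: loc=B A=clean B=dirty
try  Suck: loc=B A=clean B=clean
no single action produces the after-state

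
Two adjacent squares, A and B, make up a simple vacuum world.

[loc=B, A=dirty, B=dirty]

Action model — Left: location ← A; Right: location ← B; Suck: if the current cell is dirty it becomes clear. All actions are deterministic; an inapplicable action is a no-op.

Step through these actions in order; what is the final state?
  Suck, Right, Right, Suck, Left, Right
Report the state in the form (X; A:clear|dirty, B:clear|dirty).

t=1 Suck ⇒ (B; A:dirty, B:clear)
t=2 Right ⇒ (B; A:dirty, B:clear)
t=3 Right ⇒ (B; A:dirty, B:clear)
t=4 Suck ⇒ (B; A:dirty, B:clear)
t=5 Left ⇒ (A; A:dirty, B:clear)
t=6 Right ⇒ (B; A:dirty, B:clear)

(B; A:dirty, B:clear)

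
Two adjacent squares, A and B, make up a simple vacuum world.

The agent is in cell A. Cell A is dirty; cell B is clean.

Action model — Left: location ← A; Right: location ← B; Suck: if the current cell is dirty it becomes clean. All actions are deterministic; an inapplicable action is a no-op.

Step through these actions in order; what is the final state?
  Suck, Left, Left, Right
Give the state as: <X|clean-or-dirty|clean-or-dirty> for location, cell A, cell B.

t=1 Suck ⇒ <A|clean|clean>
t=2 Left ⇒ <A|clean|clean>
t=3 Left ⇒ <A|clean|clean>
t=4 Right ⇒ <B|clean|clean>

<B|clean|clean>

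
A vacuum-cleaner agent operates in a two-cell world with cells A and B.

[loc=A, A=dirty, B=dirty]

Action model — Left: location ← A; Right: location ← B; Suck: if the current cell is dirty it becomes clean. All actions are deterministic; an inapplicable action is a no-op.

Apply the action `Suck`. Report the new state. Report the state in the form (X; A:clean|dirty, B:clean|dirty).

start: (A; A:dirty, B:dirty)
[1] after Suck: (A; A:clean, B:dirty)

(A; A:clean, B:dirty)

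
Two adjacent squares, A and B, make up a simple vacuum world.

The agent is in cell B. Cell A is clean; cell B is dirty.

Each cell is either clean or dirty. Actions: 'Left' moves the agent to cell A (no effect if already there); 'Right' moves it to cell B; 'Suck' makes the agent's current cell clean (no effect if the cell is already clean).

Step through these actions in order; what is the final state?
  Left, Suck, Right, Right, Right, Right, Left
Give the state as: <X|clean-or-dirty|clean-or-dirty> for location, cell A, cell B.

<A|clean|dirty>

Left (#1): <A|clean|dirty>
Suck (#2): <A|clean|dirty>
Right (#3): <B|clean|dirty>
Right (#4): <B|clean|dirty>
Right (#5): <B|clean|dirty>
Right (#6): <B|clean|dirty>
Left (#7): <A|clean|dirty>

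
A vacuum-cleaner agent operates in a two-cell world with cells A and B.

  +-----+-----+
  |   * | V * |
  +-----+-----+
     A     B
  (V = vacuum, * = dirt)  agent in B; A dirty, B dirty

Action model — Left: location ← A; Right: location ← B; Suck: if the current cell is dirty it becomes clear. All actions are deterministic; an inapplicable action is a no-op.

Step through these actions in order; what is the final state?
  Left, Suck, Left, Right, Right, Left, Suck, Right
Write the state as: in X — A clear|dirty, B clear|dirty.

in B — A clear, B dirty

[1] after Left: in A — A dirty, B dirty
[2] after Suck: in A — A clear, B dirty
[3] after Left: in A — A clear, B dirty
[4] after Right: in B — A clear, B dirty
[5] after Right: in B — A clear, B dirty
[6] after Left: in A — A clear, B dirty
[7] after Suck: in A — A clear, B dirty
[8] after Right: in B — A clear, B dirty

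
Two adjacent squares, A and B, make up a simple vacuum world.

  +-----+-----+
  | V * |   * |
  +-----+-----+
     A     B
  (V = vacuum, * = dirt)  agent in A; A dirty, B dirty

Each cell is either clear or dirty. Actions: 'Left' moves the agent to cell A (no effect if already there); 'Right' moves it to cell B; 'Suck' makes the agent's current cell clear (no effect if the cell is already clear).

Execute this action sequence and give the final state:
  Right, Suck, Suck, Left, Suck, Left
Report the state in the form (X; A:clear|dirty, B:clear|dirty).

(A; A:clear, B:clear)

1. Right → (B; A:dirty, B:dirty)
2. Suck → (B; A:dirty, B:clear)
3. Suck → (B; A:dirty, B:clear)
4. Left → (A; A:dirty, B:clear)
5. Suck → (A; A:clear, B:clear)
6. Left → (A; A:clear, B:clear)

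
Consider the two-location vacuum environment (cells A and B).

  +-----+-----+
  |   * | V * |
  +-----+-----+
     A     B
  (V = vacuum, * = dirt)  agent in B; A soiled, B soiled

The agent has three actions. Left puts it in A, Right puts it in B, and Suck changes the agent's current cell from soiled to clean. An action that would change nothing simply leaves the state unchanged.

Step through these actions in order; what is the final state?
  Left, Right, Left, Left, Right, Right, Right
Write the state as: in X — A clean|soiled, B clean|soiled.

in B — A soiled, B soiled

1. Left → in A — A soiled, B soiled
2. Right → in B — A soiled, B soiled
3. Left → in A — A soiled, B soiled
4. Left → in A — A soiled, B soiled
5. Right → in B — A soiled, B soiled
6. Right → in B — A soiled, B soiled
7. Right → in B — A soiled, B soiled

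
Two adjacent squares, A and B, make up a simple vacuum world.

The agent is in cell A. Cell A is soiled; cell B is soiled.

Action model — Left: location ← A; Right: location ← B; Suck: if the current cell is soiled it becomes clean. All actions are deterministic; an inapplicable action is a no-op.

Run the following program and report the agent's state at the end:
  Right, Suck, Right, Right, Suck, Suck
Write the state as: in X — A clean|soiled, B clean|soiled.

1) do Right; now in B — A soiled, B soiled
2) do Suck; now in B — A soiled, B clean
3) do Right; now in B — A soiled, B clean
4) do Right; now in B — A soiled, B clean
5) do Suck; now in B — A soiled, B clean
6) do Suck; now in B — A soiled, B clean

in B — A soiled, B clean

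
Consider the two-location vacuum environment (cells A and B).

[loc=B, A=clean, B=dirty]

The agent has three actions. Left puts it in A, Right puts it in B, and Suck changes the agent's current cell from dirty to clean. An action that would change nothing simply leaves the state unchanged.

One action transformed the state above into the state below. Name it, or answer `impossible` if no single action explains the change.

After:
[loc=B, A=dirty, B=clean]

try  Left: in A — A clean, B dirty
try Right: in B — A clean, B dirty
try  Suck: in B — A clean, B clean
no single action produces the after-state

impossible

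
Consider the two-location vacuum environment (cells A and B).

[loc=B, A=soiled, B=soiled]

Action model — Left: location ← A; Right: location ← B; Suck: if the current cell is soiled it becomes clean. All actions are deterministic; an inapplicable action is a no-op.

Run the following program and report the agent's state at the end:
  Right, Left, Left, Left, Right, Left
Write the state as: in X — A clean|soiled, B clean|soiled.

in A — A soiled, B soiled

Right (#1): in B — A soiled, B soiled
Left (#2): in A — A soiled, B soiled
Left (#3): in A — A soiled, B soiled
Left (#4): in A — A soiled, B soiled
Right (#5): in B — A soiled, B soiled
Left (#6): in A — A soiled, B soiled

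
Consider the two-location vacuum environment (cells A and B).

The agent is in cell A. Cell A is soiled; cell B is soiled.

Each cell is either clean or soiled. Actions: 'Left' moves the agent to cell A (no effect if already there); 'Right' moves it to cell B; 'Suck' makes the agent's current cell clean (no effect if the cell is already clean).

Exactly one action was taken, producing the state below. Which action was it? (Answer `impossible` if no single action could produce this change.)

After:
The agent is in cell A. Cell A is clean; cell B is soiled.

Suck

try  Left: loc=A A=soiled B=soiled
try Right: loc=B A=soiled B=soiled
try  Suck: loc=A A=clean B=soiled  ← match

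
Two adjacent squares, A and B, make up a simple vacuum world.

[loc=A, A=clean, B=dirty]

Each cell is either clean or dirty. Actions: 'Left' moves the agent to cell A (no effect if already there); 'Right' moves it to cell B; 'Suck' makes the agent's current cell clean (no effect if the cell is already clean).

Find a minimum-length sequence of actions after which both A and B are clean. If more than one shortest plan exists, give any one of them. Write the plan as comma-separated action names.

1) do Right; now <B|clean|dirty>
2) do Suck; now <B|clean|clean>
min 2: go B then Suck

Right, Suck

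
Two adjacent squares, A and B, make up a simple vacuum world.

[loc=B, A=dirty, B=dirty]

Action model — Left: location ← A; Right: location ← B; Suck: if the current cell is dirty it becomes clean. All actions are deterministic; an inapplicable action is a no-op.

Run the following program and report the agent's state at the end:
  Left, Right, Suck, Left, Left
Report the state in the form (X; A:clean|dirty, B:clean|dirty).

(A; A:dirty, B:clean)

t=1 Left ⇒ (A; A:dirty, B:dirty)
t=2 Right ⇒ (B; A:dirty, B:dirty)
t=3 Suck ⇒ (B; A:dirty, B:clean)
t=4 Left ⇒ (A; A:dirty, B:clean)
t=5 Left ⇒ (A; A:dirty, B:clean)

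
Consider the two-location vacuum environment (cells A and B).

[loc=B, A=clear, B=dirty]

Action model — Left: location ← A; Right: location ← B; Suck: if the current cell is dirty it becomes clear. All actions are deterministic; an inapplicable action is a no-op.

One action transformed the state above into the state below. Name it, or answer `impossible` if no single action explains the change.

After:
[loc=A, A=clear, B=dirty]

try  Left: loc=A A=clear B=dirty  ← match
try Right: loc=B A=clear B=dirty
try  Suck: loc=B A=clear B=clear

Left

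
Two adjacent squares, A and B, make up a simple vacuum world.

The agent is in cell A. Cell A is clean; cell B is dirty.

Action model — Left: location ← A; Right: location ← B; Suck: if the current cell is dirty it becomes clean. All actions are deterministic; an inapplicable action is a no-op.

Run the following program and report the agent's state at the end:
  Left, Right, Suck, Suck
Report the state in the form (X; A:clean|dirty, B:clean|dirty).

(B; A:clean, B:clean)

t=1 Left ⇒ (A; A:clean, B:dirty)
t=2 Right ⇒ (B; A:clean, B:dirty)
t=3 Suck ⇒ (B; A:clean, B:clean)
t=4 Suck ⇒ (B; A:clean, B:clean)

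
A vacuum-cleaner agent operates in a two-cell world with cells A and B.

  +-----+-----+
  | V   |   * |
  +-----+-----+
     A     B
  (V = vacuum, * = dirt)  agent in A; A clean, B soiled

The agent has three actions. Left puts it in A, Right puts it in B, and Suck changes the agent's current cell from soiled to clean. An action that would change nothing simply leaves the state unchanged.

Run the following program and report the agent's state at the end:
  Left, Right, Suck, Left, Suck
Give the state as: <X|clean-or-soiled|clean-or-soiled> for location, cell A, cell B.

<A|clean|clean>

1. Left → <A|clean|soiled>
2. Right → <B|clean|soiled>
3. Suck → <B|clean|clean>
4. Left → <A|clean|clean>
5. Suck → <A|clean|clean>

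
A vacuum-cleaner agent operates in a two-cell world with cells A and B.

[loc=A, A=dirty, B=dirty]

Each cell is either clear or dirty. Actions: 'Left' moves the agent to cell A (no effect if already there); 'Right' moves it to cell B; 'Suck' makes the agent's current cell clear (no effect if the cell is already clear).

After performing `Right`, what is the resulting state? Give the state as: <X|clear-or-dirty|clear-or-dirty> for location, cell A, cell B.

<B|dirty|dirty>

start: <A|dirty|dirty>
t=1 Right ⇒ <B|dirty|dirty>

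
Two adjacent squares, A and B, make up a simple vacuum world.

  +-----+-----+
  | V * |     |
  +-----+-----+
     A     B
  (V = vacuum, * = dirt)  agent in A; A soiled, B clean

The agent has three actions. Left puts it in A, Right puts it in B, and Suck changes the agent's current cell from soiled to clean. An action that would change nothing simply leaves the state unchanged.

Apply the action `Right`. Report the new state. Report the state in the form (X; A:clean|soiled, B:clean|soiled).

(B; A:soiled, B:clean)

start: (A; A:soiled, B:clean)
step 1/1 (Right): (B; A:soiled, B:clean)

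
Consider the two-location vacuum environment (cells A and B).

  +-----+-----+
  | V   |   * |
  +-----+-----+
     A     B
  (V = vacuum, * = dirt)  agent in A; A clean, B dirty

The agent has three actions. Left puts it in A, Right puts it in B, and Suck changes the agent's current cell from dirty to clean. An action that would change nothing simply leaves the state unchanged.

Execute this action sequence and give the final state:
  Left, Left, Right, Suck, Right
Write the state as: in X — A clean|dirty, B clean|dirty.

in B — A clean, B clean

Left (#1): in A — A clean, B dirty
Left (#2): in A — A clean, B dirty
Right (#3): in B — A clean, B dirty
Suck (#4): in B — A clean, B clean
Right (#5): in B — A clean, B clean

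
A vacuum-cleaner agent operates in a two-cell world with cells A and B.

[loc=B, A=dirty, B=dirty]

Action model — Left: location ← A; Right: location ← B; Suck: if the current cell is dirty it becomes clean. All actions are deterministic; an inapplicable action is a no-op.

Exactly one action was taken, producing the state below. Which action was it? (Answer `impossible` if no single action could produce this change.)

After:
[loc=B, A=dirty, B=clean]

Suck

try  Left: loc=A A=dirty B=dirty
try Right: loc=B A=dirty B=dirty
try  Suck: loc=B A=dirty B=clean  ← match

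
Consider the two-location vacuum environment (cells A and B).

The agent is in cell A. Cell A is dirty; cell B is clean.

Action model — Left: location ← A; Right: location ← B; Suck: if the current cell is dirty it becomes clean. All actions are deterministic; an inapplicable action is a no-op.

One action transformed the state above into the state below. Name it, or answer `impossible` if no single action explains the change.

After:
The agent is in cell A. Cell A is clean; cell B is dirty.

try  Left: (A; A:dirty, B:clean)
try Right: (B; A:dirty, B:clean)
try  Suck: (A; A:clean, B:clean)
no single action produces the after-state

impossible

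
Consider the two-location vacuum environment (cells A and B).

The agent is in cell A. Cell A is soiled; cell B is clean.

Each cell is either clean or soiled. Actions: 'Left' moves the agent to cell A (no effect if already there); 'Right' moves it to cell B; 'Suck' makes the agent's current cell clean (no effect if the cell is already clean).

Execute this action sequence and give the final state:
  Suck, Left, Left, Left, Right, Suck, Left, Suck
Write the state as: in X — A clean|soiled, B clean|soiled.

[1] after Suck: in A — A clean, B clean
[2] after Left: in A — A clean, B clean
[3] after Left: in A — A clean, B clean
[4] after Left: in A — A clean, B clean
[5] after Right: in B — A clean, B clean
[6] after Suck: in B — A clean, B clean
[7] after Left: in A — A clean, B clean
[8] after Suck: in A — A clean, B clean

in A — A clean, B clean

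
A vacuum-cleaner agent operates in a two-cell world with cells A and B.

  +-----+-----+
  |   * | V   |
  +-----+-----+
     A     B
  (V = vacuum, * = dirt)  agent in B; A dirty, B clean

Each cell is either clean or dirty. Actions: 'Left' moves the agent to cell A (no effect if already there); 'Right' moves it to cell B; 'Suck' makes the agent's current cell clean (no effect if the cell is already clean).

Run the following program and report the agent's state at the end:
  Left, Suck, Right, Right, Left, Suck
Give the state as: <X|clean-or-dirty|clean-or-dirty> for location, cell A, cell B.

<A|clean|clean>

step 1/6 (Left): <A|dirty|clean>
step 2/6 (Suck): <A|clean|clean>
step 3/6 (Right): <B|clean|clean>
step 4/6 (Right): <B|clean|clean>
step 5/6 (Left): <A|clean|clean>
step 6/6 (Suck): <A|clean|clean>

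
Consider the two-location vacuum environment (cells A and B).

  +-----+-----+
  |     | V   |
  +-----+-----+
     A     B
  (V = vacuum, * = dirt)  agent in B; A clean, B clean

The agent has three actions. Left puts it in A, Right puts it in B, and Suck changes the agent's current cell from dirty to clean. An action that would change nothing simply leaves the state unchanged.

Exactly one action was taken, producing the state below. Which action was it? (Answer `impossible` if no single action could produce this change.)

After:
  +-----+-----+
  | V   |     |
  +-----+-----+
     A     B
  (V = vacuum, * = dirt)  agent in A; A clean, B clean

try  Left: <A|clean|clean>  ← match
try Right: <B|clean|clean>
try  Suck: <B|clean|clean>

Left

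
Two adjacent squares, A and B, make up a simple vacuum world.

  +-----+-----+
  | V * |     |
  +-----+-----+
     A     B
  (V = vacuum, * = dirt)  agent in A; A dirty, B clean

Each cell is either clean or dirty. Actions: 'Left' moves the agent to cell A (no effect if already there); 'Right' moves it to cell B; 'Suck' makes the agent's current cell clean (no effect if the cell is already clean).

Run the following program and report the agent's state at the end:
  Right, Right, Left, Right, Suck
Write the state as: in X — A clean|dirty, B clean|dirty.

in B — A dirty, B clean

1. Right → in B — A dirty, B clean
2. Right → in B — A dirty, B clean
3. Left → in A — A dirty, B clean
4. Right → in B — A dirty, B clean
5. Suck → in B — A dirty, B clean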